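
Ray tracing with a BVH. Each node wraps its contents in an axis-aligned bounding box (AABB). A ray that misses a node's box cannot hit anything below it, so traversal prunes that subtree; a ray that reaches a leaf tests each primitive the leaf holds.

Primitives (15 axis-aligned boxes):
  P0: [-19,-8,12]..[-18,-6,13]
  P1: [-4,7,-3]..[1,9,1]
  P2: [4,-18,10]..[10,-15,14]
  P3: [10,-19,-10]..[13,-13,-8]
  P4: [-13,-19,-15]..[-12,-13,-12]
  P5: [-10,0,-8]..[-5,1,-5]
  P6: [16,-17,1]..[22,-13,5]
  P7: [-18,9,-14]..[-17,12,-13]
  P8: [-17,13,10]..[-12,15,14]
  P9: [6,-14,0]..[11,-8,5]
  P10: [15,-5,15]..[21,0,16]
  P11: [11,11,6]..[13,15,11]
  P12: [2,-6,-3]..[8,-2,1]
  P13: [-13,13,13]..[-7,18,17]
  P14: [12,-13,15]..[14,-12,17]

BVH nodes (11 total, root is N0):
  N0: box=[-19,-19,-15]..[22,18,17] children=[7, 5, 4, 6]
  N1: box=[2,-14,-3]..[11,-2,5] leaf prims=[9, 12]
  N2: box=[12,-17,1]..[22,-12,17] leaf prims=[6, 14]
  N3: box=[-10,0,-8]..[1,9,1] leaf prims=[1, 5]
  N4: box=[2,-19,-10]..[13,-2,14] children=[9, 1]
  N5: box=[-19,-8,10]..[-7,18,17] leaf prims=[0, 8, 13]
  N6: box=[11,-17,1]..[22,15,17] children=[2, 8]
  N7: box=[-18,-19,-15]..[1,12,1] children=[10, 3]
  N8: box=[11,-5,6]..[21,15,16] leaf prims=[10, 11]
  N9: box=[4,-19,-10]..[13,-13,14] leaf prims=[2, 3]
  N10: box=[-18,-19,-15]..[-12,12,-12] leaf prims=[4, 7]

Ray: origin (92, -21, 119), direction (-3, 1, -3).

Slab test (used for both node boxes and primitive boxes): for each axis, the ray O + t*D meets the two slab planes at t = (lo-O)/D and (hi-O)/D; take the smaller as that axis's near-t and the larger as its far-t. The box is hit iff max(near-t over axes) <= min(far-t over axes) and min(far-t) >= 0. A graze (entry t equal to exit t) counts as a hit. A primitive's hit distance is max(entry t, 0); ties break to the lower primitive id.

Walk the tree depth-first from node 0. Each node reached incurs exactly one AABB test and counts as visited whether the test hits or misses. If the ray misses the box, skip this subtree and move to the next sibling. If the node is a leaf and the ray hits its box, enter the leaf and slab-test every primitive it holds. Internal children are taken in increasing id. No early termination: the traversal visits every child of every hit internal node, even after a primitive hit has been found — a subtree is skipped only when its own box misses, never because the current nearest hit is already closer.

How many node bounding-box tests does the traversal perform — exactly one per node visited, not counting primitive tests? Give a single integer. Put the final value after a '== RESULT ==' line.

Traverse from the root:
N0 x:[70/3,37] y:[2,39] z:[34,134/3] -> hit [34,37], descend [4, 5, 6, 7]
  N4 x:[79/3,30] y:[2,19] z:[35,43] -> miss, prune
  N5 x:[33,37] y:[13,39] z:[34,109/3] -> hit [34,109/3] leaf, test {P0(miss), P8@t=35, P13@t=34}
  N6 x:[70/3,27] y:[4,36] z:[34,118/3] -> miss, prune
  N7 x:[91/3,110/3] y:[2,33] z:[118/3,134/3] -> miss, prune

5 AABB tests over nodes [0, 4, 5, 6, 7]; 1 leaf entered; closest P13.

== RESULT ==
5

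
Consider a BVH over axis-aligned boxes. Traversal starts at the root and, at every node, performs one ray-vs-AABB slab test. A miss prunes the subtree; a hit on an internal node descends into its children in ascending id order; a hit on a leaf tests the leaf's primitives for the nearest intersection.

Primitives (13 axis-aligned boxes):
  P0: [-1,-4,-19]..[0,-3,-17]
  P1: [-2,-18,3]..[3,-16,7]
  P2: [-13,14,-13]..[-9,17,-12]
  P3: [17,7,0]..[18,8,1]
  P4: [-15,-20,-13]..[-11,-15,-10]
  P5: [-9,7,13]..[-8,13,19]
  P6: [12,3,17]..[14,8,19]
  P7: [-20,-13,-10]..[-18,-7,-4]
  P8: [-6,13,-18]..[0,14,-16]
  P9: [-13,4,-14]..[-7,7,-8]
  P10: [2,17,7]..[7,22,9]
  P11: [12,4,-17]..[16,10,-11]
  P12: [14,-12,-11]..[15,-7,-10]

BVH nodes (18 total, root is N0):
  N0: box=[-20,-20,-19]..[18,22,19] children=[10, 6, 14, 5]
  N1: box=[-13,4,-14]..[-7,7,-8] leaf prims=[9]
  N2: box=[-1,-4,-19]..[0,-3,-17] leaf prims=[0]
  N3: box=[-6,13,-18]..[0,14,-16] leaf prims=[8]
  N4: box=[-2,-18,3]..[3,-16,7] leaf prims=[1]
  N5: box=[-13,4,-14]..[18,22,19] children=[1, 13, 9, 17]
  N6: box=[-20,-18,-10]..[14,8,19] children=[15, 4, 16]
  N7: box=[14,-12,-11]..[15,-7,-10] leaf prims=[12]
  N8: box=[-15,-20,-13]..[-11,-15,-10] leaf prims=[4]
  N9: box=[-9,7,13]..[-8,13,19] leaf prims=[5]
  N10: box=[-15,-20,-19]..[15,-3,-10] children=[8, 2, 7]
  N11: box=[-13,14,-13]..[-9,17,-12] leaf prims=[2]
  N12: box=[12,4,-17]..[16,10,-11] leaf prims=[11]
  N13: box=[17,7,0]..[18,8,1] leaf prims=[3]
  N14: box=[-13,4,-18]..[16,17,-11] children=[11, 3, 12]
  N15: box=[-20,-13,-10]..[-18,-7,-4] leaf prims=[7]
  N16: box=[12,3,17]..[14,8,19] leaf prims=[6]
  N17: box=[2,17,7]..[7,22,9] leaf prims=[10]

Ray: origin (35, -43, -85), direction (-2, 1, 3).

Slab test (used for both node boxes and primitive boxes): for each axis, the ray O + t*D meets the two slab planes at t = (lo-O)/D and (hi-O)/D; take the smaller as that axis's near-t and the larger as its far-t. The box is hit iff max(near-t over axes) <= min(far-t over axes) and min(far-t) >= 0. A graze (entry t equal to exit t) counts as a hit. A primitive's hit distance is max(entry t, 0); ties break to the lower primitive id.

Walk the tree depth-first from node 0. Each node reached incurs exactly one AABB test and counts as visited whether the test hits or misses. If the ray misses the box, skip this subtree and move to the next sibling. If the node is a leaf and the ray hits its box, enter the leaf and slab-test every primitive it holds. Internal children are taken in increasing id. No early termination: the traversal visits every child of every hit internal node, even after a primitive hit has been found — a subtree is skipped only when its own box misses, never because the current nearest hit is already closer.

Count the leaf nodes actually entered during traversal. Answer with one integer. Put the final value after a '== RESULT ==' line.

Walk:
N0 x:[17/2,55/2] y:[23,65] z:[22,104/3] -> hit [23,55/2], descend [5, 6, 10, 14]
  N5 x:[17/2,24] y:[47,65] z:[71/3,104/3] -> miss, prune
  N6 x:[21/2,55/2] y:[25,51] z:[25,104/3] -> hit [25,55/2], descend [4, 15, 16]
    N4 x:[16,37/2] y:[25,27] z:[88/3,92/3] -> miss, prune
    N15 x:[53/2,55/2] y:[30,36] z:[25,27] -> miss, prune
    N16 x:[21/2,23/2] y:[46,51] z:[34,104/3] -> miss, prune
  N10 x:[10,25] y:[23,40] z:[22,25] -> hit [23,25], descend [2, 7, 8]
    N2 x:[35/2,18] y:[39,40] z:[22,68/3] -> miss, prune
    N7 x:[10,21/2] y:[31,36] z:[74/3,25] -> miss, prune
    N8 x:[23,25] y:[23,28] z:[24,25] -> hit [24,25] leaf, test {P4@t=24}
  N14 x:[19/2,24] y:[47,60] z:[67/3,74/3] -> miss, prune

Visited [0, 5, 6, 4, 15, 16, 10, 2, 7, 8, 14]. Tests: 11 box, 1 leaf. Nearest: P4.

== RESULT ==
1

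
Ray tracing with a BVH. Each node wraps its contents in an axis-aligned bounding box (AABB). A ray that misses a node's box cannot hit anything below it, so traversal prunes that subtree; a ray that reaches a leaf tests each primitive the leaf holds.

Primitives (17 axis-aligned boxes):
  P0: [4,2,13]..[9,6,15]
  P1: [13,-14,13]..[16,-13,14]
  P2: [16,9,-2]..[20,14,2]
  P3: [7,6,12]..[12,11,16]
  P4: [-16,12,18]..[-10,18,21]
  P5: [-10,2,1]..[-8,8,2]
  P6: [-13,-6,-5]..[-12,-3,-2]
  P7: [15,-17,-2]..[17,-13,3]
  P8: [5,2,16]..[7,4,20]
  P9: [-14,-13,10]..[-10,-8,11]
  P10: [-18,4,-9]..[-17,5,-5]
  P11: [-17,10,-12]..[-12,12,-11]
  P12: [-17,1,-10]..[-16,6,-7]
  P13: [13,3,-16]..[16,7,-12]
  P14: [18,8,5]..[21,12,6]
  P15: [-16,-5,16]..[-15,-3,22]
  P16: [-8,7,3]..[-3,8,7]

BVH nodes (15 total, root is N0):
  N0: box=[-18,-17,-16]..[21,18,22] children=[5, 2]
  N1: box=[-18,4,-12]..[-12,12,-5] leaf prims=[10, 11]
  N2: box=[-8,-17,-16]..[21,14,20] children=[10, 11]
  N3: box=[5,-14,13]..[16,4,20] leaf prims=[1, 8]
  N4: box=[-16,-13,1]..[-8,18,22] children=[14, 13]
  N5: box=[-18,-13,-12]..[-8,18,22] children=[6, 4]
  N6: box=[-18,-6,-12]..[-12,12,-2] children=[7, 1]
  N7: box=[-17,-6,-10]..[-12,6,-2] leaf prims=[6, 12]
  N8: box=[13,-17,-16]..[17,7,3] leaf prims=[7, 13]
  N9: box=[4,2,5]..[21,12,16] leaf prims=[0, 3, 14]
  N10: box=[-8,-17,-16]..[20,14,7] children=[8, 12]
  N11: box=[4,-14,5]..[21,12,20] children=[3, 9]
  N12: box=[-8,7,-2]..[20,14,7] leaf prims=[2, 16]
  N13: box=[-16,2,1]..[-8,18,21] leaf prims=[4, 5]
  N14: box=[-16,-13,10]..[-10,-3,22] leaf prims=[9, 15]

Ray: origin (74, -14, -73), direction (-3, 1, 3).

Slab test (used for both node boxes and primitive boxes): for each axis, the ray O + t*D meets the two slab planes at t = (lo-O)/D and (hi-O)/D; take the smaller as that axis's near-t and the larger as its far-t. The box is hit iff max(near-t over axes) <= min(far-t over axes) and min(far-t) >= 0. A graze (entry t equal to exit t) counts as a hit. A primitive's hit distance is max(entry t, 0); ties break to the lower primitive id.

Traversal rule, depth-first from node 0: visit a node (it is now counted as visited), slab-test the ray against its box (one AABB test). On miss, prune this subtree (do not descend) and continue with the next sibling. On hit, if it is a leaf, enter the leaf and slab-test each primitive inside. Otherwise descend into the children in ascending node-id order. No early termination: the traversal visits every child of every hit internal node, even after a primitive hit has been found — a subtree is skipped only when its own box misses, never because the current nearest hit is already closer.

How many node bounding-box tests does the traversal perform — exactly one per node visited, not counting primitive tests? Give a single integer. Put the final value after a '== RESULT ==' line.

Traverse from the root:
N0 x:[53/3,92/3] y:[-3,32] z:[19,95/3] -> hit [19,92/3], descend [2, 5]
  N2 x:[53/3,82/3] y:[-3,28] z:[19,31] -> hit [19,82/3], descend [10, 11]
    N10 x:[18,82/3] y:[-3,28] z:[19,80/3] -> hit [19,80/3], descend [8, 12]
      N8 x:[19,61/3] y:[-3,21] z:[19,76/3] -> hit [19,61/3] leaf, test {P7(miss), P13@t=58/3}
      N12 x:[18,82/3] y:[21,28] z:[71/3,80/3] -> hit [71/3,80/3] leaf, test {P2(miss), P16(miss)}
    N11 x:[53/3,70/3] y:[0,26] z:[26,31] -> miss, prune
  N5 x:[82/3,92/3] y:[1,32] z:[61/3,95/3] -> hit [82/3,92/3], descend [4, 6]
    N4 x:[82/3,30] y:[1,32] z:[74/3,95/3] -> hit [82/3,30], descend [13, 14]
      N13 x:[82/3,30] y:[16,32] z:[74/3,94/3] -> hit [82/3,30] leaf, test {P4(miss), P5(miss)}
      N14 x:[28,30] y:[1,11] z:[83/3,95/3] -> miss, prune
    N6 x:[86/3,92/3] y:[8,26] z:[61/3,71/3] -> miss, prune

Visited [0, 2, 10, 8, 12, 11, 5, 4, 13, 14, 6]. Tests: 11 box, 3 leaf. Nearest: P13.

== RESULT ==
11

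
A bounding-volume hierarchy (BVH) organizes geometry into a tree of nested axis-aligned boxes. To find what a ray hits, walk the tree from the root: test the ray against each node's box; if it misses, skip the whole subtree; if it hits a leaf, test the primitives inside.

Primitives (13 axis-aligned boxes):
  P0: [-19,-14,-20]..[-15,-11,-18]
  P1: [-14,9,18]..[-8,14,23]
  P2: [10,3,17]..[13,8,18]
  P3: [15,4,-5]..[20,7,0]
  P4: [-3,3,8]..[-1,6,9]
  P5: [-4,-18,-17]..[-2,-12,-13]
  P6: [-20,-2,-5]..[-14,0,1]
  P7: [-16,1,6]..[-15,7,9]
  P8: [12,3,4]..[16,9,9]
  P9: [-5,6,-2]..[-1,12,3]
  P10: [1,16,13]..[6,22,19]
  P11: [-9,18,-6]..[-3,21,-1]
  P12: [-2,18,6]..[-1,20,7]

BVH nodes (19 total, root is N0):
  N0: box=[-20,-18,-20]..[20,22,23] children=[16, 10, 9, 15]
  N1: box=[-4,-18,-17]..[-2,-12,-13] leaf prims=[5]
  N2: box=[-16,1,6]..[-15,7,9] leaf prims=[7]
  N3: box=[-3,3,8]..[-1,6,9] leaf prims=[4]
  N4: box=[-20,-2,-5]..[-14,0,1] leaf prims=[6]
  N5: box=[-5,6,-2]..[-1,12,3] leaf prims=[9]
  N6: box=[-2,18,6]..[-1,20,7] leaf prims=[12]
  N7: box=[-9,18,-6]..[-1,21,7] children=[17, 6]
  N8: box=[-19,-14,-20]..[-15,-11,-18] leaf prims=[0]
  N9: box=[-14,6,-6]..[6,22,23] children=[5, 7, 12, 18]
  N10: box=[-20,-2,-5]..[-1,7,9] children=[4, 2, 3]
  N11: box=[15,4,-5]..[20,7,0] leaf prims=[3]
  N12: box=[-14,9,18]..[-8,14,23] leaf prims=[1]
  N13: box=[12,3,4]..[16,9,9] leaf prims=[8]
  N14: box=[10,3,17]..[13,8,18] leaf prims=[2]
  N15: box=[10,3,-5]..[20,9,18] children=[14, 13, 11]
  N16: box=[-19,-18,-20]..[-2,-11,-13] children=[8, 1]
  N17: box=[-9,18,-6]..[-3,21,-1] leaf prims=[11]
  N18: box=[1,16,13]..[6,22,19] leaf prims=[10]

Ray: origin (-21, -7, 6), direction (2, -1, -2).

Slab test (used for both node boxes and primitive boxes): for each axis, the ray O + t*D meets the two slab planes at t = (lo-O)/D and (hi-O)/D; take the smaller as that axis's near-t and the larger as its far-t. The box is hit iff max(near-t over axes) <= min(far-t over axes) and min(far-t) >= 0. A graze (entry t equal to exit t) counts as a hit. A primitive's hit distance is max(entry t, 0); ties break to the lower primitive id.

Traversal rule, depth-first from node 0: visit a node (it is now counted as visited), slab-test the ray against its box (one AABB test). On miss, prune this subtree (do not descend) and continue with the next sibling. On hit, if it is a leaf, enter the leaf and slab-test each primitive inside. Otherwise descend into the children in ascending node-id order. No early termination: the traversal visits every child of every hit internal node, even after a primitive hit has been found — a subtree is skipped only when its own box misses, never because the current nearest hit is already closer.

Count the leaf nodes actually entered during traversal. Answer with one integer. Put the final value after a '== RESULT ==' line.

Traverse from the root:
N0 x:[1/2,41/2] y:[-29,11] z:[-17/2,13] -> hit [1/2,11], descend [9, 10, 15, 16]
  N9 x:[7/2,27/2] y:[-29,-13] z:[-17/2,6] -> miss, prune
  N10 x:[1/2,10] y:[-14,-5] z:[-3/2,11/2] -> miss, prune
  N15 x:[31/2,41/2] y:[-16,-10] z:[-6,11/2] -> miss, prune
  N16 x:[1,19/2] y:[4,11] z:[19/2,13] -> hit [19/2,19/2], descend [1, 8]
    N1 x:[17/2,19/2] y:[5,11] z:[19/2,23/2] -> hit [19/2,19/2] leaf, test {P5@t=19/2}
    N8 x:[1,3] y:[4,7] z:[12,13] -> miss, prune

7 AABB tests over nodes [0, 9, 10, 15, 16, 1, 8]; 1 leaf entered; closest P5.

== RESULT ==
1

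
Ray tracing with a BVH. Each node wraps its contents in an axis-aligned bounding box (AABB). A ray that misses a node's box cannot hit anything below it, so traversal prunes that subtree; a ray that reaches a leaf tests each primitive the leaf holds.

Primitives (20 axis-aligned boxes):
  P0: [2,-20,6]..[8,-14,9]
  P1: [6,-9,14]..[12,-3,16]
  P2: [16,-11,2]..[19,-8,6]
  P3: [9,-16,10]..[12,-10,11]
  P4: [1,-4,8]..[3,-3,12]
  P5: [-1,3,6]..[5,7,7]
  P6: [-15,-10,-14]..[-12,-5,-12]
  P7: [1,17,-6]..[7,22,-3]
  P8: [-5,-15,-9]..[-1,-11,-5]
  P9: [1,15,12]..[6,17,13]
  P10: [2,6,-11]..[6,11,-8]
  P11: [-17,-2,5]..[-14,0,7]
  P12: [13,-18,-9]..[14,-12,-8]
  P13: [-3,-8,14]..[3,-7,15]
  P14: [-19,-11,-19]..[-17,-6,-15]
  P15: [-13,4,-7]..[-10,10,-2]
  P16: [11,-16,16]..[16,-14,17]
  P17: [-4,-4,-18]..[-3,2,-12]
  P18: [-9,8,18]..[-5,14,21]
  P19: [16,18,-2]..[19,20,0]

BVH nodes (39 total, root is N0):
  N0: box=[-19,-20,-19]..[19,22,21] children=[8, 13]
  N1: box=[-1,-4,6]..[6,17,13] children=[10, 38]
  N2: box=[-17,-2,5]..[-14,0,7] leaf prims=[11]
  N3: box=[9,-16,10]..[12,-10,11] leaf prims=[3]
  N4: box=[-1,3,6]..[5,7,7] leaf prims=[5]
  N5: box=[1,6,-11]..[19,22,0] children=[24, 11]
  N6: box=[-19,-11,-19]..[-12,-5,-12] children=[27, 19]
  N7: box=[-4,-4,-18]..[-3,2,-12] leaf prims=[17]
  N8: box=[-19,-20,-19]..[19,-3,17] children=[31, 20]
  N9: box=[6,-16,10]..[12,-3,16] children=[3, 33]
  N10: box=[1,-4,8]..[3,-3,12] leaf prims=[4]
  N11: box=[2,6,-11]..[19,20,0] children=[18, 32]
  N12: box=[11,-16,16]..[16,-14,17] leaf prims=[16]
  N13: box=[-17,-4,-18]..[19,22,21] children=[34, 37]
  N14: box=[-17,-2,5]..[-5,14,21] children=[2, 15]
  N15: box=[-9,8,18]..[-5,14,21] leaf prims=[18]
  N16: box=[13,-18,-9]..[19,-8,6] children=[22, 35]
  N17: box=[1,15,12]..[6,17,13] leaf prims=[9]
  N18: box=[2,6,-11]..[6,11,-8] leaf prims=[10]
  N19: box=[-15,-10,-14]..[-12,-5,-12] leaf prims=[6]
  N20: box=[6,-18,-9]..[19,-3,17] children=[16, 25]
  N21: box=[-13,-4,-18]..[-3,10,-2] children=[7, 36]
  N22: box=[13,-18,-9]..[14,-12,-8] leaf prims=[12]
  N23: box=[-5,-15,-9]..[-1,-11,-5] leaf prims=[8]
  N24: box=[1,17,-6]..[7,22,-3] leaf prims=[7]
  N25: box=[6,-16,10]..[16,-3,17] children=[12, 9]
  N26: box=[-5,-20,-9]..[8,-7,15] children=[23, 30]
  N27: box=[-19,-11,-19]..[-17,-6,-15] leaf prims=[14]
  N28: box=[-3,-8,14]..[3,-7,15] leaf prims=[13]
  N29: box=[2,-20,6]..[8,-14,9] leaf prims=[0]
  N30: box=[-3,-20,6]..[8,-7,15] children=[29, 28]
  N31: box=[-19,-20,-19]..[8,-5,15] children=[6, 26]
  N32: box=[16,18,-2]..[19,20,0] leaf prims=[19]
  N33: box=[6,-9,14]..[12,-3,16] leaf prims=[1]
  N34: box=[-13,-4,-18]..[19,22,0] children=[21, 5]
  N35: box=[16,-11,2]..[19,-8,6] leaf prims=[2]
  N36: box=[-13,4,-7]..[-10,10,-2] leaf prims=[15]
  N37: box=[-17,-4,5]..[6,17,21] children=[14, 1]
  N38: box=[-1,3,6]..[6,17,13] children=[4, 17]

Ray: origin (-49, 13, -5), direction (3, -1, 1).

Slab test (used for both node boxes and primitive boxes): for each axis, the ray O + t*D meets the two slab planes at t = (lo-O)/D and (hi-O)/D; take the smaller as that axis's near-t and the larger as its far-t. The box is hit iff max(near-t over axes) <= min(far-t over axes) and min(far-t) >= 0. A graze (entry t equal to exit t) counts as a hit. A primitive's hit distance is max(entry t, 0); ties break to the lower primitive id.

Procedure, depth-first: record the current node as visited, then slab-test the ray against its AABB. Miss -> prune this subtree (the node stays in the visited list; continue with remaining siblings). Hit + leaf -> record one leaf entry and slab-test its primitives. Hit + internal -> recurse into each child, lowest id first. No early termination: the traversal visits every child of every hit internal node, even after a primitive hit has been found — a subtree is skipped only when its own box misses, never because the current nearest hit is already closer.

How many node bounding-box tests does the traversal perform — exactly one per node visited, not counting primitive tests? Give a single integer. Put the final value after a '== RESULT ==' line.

Trace the traversal:
N0 x:[10,68/3] y:[-9,33] z:[-14,26] -> hit [10,68/3], descend [8, 13]
  N8 x:[10,68/3] y:[16,33] z:[-14,22] -> hit [16,22], descend [20, 31]
    N20 x:[55/3,68/3] y:[16,31] z:[-4,22] -> hit [55/3,22], descend [16, 25]
      N16 x:[62/3,68/3] y:[21,31] z:[-4,11] -> miss, prune
      N25 x:[55/3,65/3] y:[16,29] z:[15,22] -> hit [55/3,65/3], descend [9, 12]
        N9 x:[55/3,61/3] y:[16,29] z:[15,21] -> hit [55/3,61/3], descend [3, 33]
          N3 x:[58/3,61/3] y:[23,29] z:[15,16] -> miss, prune
          N33 x:[55/3,61/3] y:[16,22] z:[19,21] -> hit [19,61/3] leaf, test {P1@t=19}
        N12 x:[20,65/3] y:[27,29] z:[21,22] -> miss, prune
    N31 x:[10,19] y:[18,33] z:[-14,20] -> hit [18,19], descend [6, 26]
      N6 x:[10,37/3] y:[18,24] z:[-14,-7] -> miss, prune
      N26 x:[44/3,19] y:[20,33] z:[-4,20] -> miss, prune
  N13 x:[32/3,68/3] y:[-9,17] z:[-13,26] -> hit [32/3,17], descend [34, 37]
    N34 x:[12,68/3] y:[-9,17] z:[-13,5] -> miss, prune
    N37 x:[32/3,55/3] y:[-4,17] z:[10,26] -> hit [32/3,17], descend [1, 14]
      N1 x:[16,55/3] y:[-4,17] z:[11,18] -> hit [16,17], descend [10, 38]
        N10 x:[50/3,52/3] y:[16,17] z:[13,17] -> hit [50/3,17] leaf, test {P4@t=50/3}
        N38 x:[16,55/3] y:[-4,10] z:[11,18] -> miss, prune
      N14 x:[32/3,44/3] y:[-1,15] z:[10,26] -> hit [32/3,44/3], descend [2, 15]
        N2 x:[32/3,35/3] y:[13,15] z:[10,12] -> miss, prune
        N15 x:[40/3,44/3] y:[-1,5] z:[23,26] -> miss, prune

Summary -> nodes [0, 8, 20, 16, 25, 9, 3, 33, 12, 31, 6, 26, 13, 34, 37, 1, 10, 38, 14, 2, 15]; box-tests=21; leaf-entries=2; first=P4

== RESULT ==
21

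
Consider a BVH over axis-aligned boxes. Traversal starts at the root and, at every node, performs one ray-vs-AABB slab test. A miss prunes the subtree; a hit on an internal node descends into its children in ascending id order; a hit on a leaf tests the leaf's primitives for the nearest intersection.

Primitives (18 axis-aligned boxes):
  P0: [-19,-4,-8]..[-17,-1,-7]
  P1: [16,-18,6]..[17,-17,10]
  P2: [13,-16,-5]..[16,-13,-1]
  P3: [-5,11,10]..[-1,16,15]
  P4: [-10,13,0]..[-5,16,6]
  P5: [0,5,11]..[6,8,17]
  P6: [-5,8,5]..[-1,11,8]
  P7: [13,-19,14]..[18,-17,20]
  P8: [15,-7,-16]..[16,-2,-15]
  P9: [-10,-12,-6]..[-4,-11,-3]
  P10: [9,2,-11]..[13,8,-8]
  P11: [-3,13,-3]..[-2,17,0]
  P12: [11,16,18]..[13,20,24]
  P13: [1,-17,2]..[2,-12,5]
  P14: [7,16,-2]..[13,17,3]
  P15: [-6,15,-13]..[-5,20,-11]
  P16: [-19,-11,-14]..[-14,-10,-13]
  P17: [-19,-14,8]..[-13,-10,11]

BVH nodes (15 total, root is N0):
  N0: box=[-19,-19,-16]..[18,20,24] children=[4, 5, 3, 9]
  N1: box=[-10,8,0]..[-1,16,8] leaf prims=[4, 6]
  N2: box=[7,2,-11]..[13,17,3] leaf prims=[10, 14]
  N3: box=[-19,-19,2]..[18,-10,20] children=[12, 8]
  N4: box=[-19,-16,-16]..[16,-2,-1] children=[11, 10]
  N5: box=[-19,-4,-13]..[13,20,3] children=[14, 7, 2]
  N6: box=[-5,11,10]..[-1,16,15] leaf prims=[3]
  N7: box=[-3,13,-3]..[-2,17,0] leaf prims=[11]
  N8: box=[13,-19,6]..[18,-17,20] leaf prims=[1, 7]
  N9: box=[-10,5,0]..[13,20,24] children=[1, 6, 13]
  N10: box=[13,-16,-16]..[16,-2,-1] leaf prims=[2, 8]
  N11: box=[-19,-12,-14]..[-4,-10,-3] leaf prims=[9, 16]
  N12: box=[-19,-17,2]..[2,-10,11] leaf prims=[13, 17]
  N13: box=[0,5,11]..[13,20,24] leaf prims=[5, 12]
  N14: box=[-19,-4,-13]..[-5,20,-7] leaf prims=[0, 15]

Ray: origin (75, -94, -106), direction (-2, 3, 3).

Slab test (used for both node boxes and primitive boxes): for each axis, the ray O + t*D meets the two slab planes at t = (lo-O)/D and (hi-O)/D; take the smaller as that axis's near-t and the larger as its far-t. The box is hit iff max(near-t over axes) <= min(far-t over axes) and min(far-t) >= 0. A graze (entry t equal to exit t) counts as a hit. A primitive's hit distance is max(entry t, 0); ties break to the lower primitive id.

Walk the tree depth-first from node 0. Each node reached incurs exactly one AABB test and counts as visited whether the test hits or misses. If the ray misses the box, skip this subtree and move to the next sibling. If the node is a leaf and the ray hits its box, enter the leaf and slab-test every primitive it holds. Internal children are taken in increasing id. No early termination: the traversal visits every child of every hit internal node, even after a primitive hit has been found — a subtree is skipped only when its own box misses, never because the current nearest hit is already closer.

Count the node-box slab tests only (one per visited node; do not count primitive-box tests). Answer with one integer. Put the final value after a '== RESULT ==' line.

Traverse from the root:
N0 x:[57/2,47] y:[25,38] z:[30,130/3] -> hit [30,38], descend [3, 4, 5, 9]
  N3 x:[57/2,47] y:[25,28] z:[36,42] -> miss, prune
  N4 x:[59/2,47] y:[26,92/3] z:[30,35] -> hit [30,92/3], descend [10, 11]
    N10 x:[59/2,31] y:[26,92/3] z:[30,35] -> hit [30,92/3] leaf, test {P2(miss), P8@t=30}
    N11 x:[79/2,47] y:[82/3,28] z:[92/3,103/3] -> miss, prune
  N5 x:[31,47] y:[30,38] z:[31,109/3] -> hit [31,109/3], descend [2, 7, 14]
    N2 x:[31,34] y:[32,37] z:[95/3,109/3] -> hit [32,34] leaf, test {P10@t=32, P14(miss)}
    N7 x:[77/2,39] y:[107/3,37] z:[103/3,106/3] -> miss, prune
    N14 x:[40,47] y:[30,38] z:[31,33] -> miss, prune
  N9 x:[31,85/2] y:[33,38] z:[106/3,130/3] -> hit [106/3,38], descend [1, 6, 13]
    N1 x:[38,85/2] y:[34,110/3] z:[106/3,38] -> miss, prune
    N6 x:[38,40] y:[35,110/3] z:[116/3,121/3] -> miss, prune
    N13 x:[31,75/2] y:[33,38] z:[39,130/3] -> miss, prune

13 AABB tests over nodes [0, 3, 4, 10, 11, 5, 2, 7, 14, 9, 1, 6, 13]; 2 leaves entered; closest P8.

== RESULT ==
13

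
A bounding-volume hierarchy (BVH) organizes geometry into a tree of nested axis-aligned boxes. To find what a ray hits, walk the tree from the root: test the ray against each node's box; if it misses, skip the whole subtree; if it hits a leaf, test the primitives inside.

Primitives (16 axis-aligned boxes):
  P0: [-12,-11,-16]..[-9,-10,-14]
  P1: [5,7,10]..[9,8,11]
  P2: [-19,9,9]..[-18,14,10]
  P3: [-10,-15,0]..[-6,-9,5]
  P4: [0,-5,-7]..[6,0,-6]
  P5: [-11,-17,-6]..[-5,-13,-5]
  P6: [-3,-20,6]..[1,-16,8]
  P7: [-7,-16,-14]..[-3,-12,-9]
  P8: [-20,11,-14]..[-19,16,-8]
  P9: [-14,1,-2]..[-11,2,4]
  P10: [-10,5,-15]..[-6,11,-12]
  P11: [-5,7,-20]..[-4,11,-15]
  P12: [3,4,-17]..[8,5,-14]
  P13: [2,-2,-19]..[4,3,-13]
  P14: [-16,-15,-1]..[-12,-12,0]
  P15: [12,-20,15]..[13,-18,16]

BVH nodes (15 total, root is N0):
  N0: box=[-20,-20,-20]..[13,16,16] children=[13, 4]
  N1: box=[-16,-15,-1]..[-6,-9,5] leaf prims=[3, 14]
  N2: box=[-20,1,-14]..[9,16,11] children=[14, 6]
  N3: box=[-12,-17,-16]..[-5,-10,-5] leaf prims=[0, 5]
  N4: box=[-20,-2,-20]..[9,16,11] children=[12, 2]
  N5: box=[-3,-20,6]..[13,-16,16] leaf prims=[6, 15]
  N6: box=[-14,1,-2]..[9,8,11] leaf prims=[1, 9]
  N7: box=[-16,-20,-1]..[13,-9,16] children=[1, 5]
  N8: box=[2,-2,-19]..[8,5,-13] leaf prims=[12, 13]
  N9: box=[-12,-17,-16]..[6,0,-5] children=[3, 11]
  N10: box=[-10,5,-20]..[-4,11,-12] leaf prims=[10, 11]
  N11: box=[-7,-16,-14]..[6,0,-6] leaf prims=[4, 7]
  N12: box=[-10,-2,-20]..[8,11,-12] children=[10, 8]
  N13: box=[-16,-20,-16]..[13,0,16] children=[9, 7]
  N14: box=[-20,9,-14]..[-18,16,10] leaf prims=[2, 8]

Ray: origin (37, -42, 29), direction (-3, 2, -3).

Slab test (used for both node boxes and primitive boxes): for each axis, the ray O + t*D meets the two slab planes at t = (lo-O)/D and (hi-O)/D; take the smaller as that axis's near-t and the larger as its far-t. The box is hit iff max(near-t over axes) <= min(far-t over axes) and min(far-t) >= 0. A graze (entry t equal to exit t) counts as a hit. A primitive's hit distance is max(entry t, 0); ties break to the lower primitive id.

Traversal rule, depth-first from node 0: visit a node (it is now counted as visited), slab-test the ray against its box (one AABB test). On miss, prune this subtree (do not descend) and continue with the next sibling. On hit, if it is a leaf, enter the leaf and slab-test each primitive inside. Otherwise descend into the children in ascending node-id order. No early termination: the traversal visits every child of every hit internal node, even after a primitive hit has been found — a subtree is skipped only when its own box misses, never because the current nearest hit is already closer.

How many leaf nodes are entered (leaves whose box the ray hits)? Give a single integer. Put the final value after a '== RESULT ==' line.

Traverse from the root:
N0 x:[8,19] y:[11,29] z:[13/3,49/3] -> hit [11,49/3], descend [4, 13]
  N4 x:[28/3,19] y:[20,29] z:[6,49/3] -> miss, prune
  N13 x:[8,53/3] y:[11,21] z:[13/3,15] -> hit [11,15], descend [7, 9]
    N7 x:[8,53/3] y:[11,33/2] z:[13/3,10] -> miss, prune
    N9 x:[31/3,49/3] y:[25/2,21] z:[34/3,15] -> hit [25/2,15], descend [3, 11]
      N3 x:[14,49/3] y:[25/2,16] z:[34/3,15] -> hit [14,15] leaf, test {P0(miss), P5(miss)}
      N11 x:[31/3,44/3] y:[13,21] z:[35/3,43/3] -> hit [13,43/3] leaf, test {P4(miss), P7@t=40/3}

Visited [0, 4, 13, 7, 9, 3, 11]. Tests: 7 box, 2 leaf. Nearest: P7.

== RESULT ==
2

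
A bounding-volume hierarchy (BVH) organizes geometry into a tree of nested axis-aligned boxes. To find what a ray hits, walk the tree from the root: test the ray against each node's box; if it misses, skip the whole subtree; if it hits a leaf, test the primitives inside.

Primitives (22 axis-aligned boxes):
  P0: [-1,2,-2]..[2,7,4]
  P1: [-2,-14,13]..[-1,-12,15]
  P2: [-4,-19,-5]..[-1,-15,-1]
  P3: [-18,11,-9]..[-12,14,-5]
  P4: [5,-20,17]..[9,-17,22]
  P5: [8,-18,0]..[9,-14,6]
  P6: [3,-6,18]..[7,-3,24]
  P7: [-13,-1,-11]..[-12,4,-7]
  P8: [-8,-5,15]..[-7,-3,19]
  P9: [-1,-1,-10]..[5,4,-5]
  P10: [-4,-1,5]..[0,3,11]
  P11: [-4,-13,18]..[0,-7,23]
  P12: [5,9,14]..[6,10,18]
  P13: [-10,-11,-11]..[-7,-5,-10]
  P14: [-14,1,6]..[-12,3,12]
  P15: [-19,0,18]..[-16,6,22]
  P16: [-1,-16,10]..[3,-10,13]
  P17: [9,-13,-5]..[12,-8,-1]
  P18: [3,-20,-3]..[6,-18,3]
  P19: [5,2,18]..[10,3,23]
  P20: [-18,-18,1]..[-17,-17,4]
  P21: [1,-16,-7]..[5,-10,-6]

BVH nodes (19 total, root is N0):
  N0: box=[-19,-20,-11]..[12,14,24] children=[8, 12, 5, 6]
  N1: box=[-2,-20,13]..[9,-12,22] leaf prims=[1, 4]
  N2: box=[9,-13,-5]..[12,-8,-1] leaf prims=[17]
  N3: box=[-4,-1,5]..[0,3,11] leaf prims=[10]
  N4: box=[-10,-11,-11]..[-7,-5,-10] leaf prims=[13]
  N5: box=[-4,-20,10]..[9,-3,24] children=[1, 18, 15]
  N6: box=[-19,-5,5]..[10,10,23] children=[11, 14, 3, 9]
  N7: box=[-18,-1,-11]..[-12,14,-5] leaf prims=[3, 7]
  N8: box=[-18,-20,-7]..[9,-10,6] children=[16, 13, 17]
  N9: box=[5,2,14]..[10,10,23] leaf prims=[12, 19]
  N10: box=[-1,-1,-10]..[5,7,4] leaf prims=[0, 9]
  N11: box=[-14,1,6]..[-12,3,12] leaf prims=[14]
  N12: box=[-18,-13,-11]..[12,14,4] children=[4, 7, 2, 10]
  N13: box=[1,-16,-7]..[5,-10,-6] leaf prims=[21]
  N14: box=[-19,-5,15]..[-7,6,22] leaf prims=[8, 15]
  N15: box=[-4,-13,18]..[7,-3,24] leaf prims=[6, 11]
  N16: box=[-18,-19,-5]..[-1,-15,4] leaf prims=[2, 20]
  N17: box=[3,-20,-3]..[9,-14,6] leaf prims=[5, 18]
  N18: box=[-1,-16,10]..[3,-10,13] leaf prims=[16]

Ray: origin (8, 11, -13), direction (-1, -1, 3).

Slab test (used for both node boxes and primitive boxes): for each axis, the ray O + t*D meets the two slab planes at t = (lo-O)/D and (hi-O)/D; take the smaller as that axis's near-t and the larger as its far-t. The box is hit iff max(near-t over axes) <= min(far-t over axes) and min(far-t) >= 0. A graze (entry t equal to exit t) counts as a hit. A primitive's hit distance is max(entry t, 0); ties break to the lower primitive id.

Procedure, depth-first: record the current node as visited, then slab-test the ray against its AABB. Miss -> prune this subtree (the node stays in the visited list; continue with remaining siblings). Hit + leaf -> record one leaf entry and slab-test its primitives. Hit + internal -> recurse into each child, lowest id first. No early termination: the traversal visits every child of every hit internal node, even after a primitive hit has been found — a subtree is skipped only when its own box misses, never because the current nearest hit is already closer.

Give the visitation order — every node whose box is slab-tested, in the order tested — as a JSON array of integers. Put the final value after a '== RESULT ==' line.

Trace the traversal:
N0 x:[-4,27] y:[-3,31] z:[2/3,37/3] -> hit [2/3,37/3], descend [5, 6, 8, 12]
  N5 x:[-1,12] y:[14,31] z:[23/3,37/3] -> miss, prune
  N6 x:[-2,27] y:[1,16] z:[6,12] -> hit [6,12], descend [3, 9, 11, 14]
    N3 x:[8,12] y:[8,12] z:[6,8] -> hit [8,8] leaf, test {P10@t=8}
    N9 x:[-2,3] y:[1,9] z:[9,12] -> miss, prune
    N11 x:[20,22] y:[8,10] z:[19/3,25/3] -> miss, prune
    N14 x:[15,27] y:[5,16] z:[28/3,35/3] -> miss, prune
  N8 x:[-1,26] y:[21,31] z:[2,19/3] -> miss, prune
  N12 x:[-4,26] y:[-3,24] z:[2/3,17/3] -> hit [2/3,17/3], descend [2, 4, 7, 10]
    N2 x:[-4,-1] y:[19,24] z:[8/3,4] -> miss, prune
    N4 x:[15,18] y:[16,22] z:[2/3,1] -> miss, prune
    N7 x:[20,26] y:[-3,12] z:[2/3,8/3] -> miss, prune
    N10 x:[3,9] y:[4,12] z:[1,17/3] -> hit [4,17/3] leaf, test {P0(miss), P9(miss)}

Visited [0, 5, 6, 3, 9, 11, 14, 8, 12, 2, 4, 7, 10]. Tests: 13 box, 2 leaf. Nearest: P10.

== RESULT ==
[0, 5, 6, 3, 9, 11, 14, 8, 12, 2, 4, 7, 10]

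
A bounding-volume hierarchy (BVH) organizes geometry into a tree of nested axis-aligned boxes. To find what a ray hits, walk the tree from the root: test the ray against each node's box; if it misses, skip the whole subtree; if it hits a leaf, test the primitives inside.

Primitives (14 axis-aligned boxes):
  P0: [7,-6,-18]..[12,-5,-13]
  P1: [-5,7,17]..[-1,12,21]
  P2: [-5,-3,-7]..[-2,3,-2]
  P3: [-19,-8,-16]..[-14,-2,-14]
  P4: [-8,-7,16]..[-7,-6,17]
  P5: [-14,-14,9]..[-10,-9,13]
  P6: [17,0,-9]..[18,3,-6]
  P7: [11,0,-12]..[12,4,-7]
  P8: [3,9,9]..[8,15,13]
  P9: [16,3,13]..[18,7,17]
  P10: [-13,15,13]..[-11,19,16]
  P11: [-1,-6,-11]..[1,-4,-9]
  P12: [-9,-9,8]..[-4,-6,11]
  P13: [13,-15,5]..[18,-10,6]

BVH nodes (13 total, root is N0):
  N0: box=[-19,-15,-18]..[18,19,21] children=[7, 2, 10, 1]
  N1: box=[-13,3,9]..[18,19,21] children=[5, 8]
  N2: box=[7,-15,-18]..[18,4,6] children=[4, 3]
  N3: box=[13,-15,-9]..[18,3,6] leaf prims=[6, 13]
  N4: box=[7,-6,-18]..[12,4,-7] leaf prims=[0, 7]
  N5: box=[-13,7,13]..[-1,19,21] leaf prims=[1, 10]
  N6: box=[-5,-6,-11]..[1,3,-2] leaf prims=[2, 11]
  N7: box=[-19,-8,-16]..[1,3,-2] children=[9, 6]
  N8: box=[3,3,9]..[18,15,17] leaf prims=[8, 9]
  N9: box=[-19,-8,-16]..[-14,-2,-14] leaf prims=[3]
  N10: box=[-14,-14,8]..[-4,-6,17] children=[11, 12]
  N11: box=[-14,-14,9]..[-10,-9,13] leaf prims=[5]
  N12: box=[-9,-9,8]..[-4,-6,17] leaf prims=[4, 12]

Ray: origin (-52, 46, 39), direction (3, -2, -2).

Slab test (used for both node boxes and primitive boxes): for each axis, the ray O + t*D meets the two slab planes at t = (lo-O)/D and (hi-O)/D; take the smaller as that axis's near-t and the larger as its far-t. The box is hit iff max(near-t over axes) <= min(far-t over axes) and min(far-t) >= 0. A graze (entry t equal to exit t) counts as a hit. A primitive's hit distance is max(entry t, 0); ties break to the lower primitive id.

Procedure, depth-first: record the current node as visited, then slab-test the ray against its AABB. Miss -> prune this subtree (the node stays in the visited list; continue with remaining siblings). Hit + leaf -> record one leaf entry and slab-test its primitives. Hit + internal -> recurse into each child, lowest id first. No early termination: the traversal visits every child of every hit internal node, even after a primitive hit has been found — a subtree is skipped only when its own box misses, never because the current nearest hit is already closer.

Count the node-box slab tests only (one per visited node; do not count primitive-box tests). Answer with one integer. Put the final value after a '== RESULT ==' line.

Trace the traversal:
N0 x:[11,70/3] y:[27/2,61/2] z:[9,57/2] -> hit [27/2,70/3], descend [1, 2, 7, 10]
  N1 x:[13,70/3] y:[27/2,43/2] z:[9,15] -> hit [27/2,15], descend [5, 8]
    N5 x:[13,17] y:[27/2,39/2] z:[9,13] -> miss, prune
    N8 x:[55/3,70/3] y:[31/2,43/2] z:[11,15] -> miss, prune
  N2 x:[59/3,70/3] y:[21,61/2] z:[33/2,57/2] -> hit [21,70/3], descend [3, 4]
    N3 x:[65/3,70/3] y:[43/2,61/2] z:[33/2,24] -> hit [65/3,70/3] leaf, test {P6@t=23, P13(miss)}
    N4 x:[59/3,64/3] y:[21,26] z:[23,57/2] -> miss, prune
  N7 x:[11,53/3] y:[43/2,27] z:[41/2,55/2] -> miss, prune
  N10 x:[38/3,16] y:[26,30] z:[11,31/2] -> miss, prune

9 AABB tests over nodes [0, 1, 5, 8, 2, 3, 4, 7, 10]; 1 leaf entered; closest P6.

== RESULT ==
9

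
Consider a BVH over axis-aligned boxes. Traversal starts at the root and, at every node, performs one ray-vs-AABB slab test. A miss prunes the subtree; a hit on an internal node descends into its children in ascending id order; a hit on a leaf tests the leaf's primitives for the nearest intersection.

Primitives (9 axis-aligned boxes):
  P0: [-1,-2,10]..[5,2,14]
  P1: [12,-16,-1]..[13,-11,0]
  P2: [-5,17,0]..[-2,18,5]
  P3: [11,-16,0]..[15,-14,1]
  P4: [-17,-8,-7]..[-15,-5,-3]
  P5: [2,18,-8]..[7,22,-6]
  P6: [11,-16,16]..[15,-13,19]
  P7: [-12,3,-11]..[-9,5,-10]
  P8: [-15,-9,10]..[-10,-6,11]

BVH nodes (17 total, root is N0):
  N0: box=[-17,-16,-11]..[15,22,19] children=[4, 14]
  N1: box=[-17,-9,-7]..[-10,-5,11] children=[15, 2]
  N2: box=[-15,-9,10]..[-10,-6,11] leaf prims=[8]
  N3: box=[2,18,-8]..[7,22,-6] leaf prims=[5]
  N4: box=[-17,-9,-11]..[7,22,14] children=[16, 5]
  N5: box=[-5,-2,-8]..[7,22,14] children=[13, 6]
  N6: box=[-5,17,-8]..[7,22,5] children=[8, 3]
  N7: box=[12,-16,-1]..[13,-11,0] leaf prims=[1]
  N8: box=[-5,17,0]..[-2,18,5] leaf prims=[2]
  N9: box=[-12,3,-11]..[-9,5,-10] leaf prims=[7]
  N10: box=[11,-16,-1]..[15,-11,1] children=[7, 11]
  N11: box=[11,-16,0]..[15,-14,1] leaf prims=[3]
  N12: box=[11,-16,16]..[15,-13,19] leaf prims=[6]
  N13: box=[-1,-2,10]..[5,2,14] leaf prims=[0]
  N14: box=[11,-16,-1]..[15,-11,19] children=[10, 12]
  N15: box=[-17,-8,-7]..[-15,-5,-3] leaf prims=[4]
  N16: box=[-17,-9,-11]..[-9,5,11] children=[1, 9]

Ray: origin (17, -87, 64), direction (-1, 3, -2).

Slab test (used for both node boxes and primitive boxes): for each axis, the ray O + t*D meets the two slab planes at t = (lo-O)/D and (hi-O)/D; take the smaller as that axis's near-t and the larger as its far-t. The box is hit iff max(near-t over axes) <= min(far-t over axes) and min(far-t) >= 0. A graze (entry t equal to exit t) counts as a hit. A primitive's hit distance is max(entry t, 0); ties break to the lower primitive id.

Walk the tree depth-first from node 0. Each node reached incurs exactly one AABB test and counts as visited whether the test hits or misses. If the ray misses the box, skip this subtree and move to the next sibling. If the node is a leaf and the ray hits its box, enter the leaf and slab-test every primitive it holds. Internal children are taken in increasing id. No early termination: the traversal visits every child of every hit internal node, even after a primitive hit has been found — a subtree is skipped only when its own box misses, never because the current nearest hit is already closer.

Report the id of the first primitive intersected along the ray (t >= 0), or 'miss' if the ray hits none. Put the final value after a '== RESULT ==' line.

Trace the traversal:
N0 x:[2,34] y:[71/3,109/3] z:[45/2,75/2] -> hit [71/3,34], descend [4, 14]
  N4 x:[10,34] y:[26,109/3] z:[25,75/2] -> hit [26,34], descend [5, 16]
    N5 x:[10,22] y:[85/3,109/3] z:[25,36] -> miss, prune
    N16 x:[26,34] y:[26,92/3] z:[53/2,75/2] -> hit [53/2,92/3], descend [1, 9]
      N1 x:[27,34] y:[26,82/3] z:[53/2,71/2] -> hit [27,82/3], descend [2, 15]
        N2 x:[27,32] y:[26,27] z:[53/2,27] -> hit [27,27] leaf, test {P8@t=27}
        N15 x:[32,34] y:[79/3,82/3] z:[67/2,71/2] -> miss, prune
      N9 x:[26,29] y:[30,92/3] z:[37,75/2] -> miss, prune
  N14 x:[2,6] y:[71/3,76/3] z:[45/2,65/2] -> miss, prune

9 AABB tests over nodes [0, 4, 5, 16, 1, 2, 15, 9, 14]; 1 leaf entered; closest P8.

== RESULT ==
8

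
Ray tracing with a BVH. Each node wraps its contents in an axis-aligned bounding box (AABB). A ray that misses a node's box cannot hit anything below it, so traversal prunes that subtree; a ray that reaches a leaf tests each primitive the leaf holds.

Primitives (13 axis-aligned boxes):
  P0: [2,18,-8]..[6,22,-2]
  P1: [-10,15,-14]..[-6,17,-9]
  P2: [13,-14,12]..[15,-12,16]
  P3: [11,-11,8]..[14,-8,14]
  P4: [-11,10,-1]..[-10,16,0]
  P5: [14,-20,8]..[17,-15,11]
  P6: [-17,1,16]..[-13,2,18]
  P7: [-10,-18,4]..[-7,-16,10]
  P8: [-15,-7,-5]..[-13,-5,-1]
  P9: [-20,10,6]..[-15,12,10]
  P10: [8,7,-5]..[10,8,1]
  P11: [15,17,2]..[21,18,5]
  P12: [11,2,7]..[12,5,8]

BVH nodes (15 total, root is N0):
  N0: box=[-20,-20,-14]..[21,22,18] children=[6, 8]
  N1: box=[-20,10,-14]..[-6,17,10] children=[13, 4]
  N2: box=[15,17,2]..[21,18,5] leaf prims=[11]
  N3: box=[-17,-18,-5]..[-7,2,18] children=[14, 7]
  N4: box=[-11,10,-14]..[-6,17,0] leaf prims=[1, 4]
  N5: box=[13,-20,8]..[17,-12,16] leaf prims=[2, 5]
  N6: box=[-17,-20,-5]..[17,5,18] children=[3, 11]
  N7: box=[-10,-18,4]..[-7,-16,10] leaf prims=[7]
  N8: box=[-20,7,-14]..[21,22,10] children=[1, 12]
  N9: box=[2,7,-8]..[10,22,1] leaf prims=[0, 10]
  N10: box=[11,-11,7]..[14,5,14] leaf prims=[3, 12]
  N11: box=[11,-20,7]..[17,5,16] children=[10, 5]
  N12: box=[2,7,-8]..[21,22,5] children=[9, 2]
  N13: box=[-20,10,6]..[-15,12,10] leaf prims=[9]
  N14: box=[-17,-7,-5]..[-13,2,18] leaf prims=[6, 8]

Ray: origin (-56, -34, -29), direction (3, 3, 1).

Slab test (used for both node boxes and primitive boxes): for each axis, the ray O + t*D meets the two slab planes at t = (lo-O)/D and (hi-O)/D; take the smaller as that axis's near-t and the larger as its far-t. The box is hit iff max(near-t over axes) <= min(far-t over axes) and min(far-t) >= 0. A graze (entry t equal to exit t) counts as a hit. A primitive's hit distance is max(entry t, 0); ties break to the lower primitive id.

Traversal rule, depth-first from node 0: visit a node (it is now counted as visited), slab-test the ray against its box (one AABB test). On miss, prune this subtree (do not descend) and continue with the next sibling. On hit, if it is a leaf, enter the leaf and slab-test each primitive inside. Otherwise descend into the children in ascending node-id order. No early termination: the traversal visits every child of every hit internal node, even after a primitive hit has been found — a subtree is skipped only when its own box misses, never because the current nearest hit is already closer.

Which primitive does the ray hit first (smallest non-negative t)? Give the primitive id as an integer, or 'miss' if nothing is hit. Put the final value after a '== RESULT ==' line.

Traverse from the root:
N0 x:[12,77/3] y:[14/3,56/3] z:[15,47] -> hit [15,56/3], descend [6, 8]
  N6 x:[13,73/3] y:[14/3,13] z:[24,47] -> miss, prune
  N8 x:[12,77/3] y:[41/3,56/3] z:[15,39] -> hit [15,56/3], descend [1, 12]
    N1 x:[12,50/3] y:[44/3,17] z:[15,39] -> hit [15,50/3], descend [4, 13]
      N4 x:[15,50/3] y:[44/3,17] z:[15,29] -> hit [15,50/3] leaf, test {P1@t=49/3, P4(miss)}
      N13 x:[12,41/3] y:[44/3,46/3] z:[35,39] -> miss, prune
    N12 x:[58/3,77/3] y:[41/3,56/3] z:[21,34] -> miss, prune

order=[0, 6, 8, 1, 4, 13, 12]  |boxes|=7  |leaves|=1  hit=P1

== RESULT ==
1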